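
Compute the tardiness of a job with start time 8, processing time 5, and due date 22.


Completion = start + processing = 8 + 5 = 13
Tardiness = max(0, C - d) = max(0, 13 - 22)
= max(0, -9)
= 0


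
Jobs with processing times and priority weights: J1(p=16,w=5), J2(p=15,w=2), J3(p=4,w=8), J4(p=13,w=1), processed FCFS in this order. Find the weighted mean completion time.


Completion times:
  J1: C=16, w×C=5×16=80
  J2: C=31, w×C=2×31=62
  J3: C=35, w×C=8×35=280
  J4: C=48, w×C=1×48=48
Sum w×C = 470
Sum w = 16
Weighted avg = 470/16
= 29.38


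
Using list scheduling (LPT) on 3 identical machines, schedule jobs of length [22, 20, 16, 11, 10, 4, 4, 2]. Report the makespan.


Jobs (LPT sorted): [22, 20, 16, 11, 10, 4, 4, 2]
Machines: 3
  J=22 → Machine 1 (load: 0+22=22)
  J=20 → Machine 2 (load: 0+20=20)
  J=16 → Machine 3 (load: 0+16=16)
  J=11 → Machine 3 (load: 16+11=27)
  J=10 → Machine 2 (load: 20+10=30)
  J=4 → Machine 1 (load: 22+4=26)
  J=4 → Machine 1 (load: 26+4=30)
  J=2 → Machine 3 (load: 27+2=29)
Machine loads: [30, 30, 29]
Makespan = max = 30 time units


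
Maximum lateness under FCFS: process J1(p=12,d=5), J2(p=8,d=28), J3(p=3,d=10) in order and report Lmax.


Lateness per job (L = C - d):
  J1: C=12, d=5, L=7
  J2: C=20, d=28, L=-8
  J3: C=23, d=10, L=13
Lmax = max(7, -8, 13)
= 13


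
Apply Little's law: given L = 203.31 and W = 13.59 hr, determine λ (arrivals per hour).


Little's law: L = λW → λ = L / W
= 203.31 / 13.59
= 14.96 per hour


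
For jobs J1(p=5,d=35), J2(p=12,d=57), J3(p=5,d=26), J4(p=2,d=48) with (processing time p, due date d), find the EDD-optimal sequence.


EDD: sort by earliest due date
  J3: d=26, p=5
  J1: d=35, p=5
  J4: d=48, p=2
  J2: d=57, p=12
Order: J3 → J1 → J4 → J2


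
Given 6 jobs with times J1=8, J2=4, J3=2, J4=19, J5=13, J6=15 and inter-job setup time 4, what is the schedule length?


Makespan = Σ processing + (n-1) × setup
= (8 + 4 + 2 + 19 + 13 + 15) + (6-1)×4
= 61 + 20
= 81 time units


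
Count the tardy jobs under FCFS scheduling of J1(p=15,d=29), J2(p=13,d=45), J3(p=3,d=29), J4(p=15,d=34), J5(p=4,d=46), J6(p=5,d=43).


Completion vs due date:
  J1: C=15, d=29 → on time
  J2: C=28, d=45 → on time
  J3: C=31, d=29 → TARDY
  J4: C=46, d=34 → TARDY
  J5: C=50, d=46 → TARDY
  J6: C=55, d=43 → TARDY
Tardy jobs: J3, J4, J5, J6
Count = 4


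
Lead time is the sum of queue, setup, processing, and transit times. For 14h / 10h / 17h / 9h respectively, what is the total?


Lead time = queue + setup + processing + transit
= 14 + 10 + 17 + 9
= 50 hours


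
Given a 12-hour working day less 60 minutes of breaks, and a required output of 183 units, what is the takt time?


Available = 12×60 - 60 = 660 min
Takt time = 660 / 183
= 3.61 min/unit


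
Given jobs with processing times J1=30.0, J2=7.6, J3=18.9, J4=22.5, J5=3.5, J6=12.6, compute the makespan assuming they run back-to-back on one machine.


Sequential makespan: sum all processing times
= 30.0 + 7.6 + 18.9 + 22.5 + 3.5 + 12.6
= 95.1 time units


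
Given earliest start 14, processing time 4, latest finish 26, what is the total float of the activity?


EF = ES + duration = 14 + 4 = 18
LS = LF - duration = 26 - 4 = 22
Total Float = LF - EF = 26 - 18
(or LS - ES = 22 - 14)
= 8


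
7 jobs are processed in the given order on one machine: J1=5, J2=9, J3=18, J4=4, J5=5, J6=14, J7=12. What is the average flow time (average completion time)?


Completion times:
  J1: completes at 5
  J2: completes at 14
  J3: completes at 32
  J4: completes at 36
  J5: completes at 41
  J6: completes at 55
  J7: completes at 67
Sum = 250
Average = 250/7
= 35.71


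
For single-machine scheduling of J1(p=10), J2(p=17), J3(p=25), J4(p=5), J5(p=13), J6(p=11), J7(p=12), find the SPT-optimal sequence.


SPT: sort by shortest processing time
  J4: p=5
  J1: p=10
  J6: p=11
  J7: p=12
  J5: p=13
  J2: p=17
  J3: p=25
Order: J4 → J1 → J6 → J7 → J5 → J2 → J3


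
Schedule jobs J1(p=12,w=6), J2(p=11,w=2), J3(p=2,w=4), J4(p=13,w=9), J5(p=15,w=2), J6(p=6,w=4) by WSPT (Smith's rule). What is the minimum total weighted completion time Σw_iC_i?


WSPT order (by p/w): J3 → J4 → J6 → J1 → J2 → J5
  J3: C=2, w·C=4×2=8
  J4: C=15, w·C=9×15=135
  J6: C=21, w·C=4×21=84
  J1: C=33, w·C=6×33=198
  J2: C=44, w·C=2×44=88
  J5: C=59, w·C=2×59=118
Σ w·C = 631
= 631


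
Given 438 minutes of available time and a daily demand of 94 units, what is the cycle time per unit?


Cycle time = available time / demand
= 438 / 94
= 4.66 min/unit


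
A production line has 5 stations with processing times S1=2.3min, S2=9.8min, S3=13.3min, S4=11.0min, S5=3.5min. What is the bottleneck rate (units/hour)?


Bottleneck = longest station time
Station times: [2.3, 9.8, 13.3, 11.0, 3.5]
Max = 13.3 min
Rate = 60 / 13.3
= 4.51 units/hour (bottleneck: 13.3min)


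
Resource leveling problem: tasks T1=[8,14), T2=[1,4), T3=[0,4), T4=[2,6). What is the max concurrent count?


Check each time point for overlaps:
  t=2: 3 tasks active (T2, T3, T4)
Max concurrent = 3


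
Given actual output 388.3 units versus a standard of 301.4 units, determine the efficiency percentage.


Efficiency = (actual / standard) × 100
= (388.3 / 301.4) × 100
= 128.8%


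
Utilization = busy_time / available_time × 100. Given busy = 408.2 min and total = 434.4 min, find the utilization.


Utilization = busy / total × 100
= 408.2 / 434.4 × 100
= 94.0%


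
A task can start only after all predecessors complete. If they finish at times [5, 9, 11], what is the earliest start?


ES = max of all predecessor completion times
Predecessors: [5, 9, 11]
ES = max(5, 9, 11)
= 11


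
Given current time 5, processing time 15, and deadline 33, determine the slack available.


Slack = due - current_time - processing
= 33 - 5 - 15
= 13


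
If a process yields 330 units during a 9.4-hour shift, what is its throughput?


Throughput = units / time
= 330 / 9.4
= 35.1 units/hour


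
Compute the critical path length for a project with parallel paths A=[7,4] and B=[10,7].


Path A: 7 + 4 = 11
Path B: 10 + 7 = 17
Critical path = longest = max(11, 17)
= 17 (Path B)


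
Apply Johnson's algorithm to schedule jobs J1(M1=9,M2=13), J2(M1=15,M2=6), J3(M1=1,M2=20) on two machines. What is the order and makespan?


Johnson's rule:
Group 1 (M1≤M2, sort by M1): ['J3', 'J1']
Group 2 (M1>M2, sort desc M2): ['J2']
Sequence: J3 → J1 → J2
Makespan calculation:
  J3: M1 done=1, M2 done=21
  J1: M1 done=10, M2 done=34
  J2: M1 done=25, M2 done=40
= Sequence: J3 → J1 → J2, Makespan: 40


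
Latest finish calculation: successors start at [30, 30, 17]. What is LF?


LF = min of all successor start times
Successors start at: [30, 30, 17]
LF = min(30, 30, 17)
= 17


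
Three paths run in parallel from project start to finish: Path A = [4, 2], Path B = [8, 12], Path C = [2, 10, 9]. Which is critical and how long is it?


Path A: 4 + 2 = 6
Path B: 8 + 12 = 20
Path C: 2 + 10 + 9 = 21
Critical path = longest = max(6, 20, 21)
= 21 (Path C)


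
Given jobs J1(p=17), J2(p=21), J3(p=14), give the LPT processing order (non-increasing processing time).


LPT: sort by longest processing time first
  J2: p=21
  J1: p=17
  J3: p=14
Order: J2 → J1 → J3


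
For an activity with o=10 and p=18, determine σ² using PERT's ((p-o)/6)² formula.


σ² = ((p - o) / 6)² = (p - o)² / 36
= (18 - 10)² / 36
= 8² / 36
= 64 / 36
= 1.7778


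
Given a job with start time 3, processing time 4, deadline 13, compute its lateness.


Completion = 3 + 4 = 7
Lateness = C - d = 7 - 13
= -6


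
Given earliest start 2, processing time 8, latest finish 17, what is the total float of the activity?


EF = ES + duration = 2 + 8 = 10
LS = LF - duration = 17 - 8 = 9
Total Float = LF - EF = 17 - 10
(or LS - ES = 9 - 2)
= 7


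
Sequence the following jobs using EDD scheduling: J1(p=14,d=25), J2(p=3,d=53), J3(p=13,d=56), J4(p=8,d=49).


EDD: sort by earliest due date
  J1: d=25, p=14
  J4: d=49, p=8
  J2: d=53, p=3
  J3: d=56, p=13
Order: J1 → J4 → J2 → J3


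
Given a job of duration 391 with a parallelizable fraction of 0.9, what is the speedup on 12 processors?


Amdahl's law: T_p = T × ((1-p) + p/N)
= 391 × ((1-0.9) + 0.9/12)
= 391 × (0.10 + 0.0750)
= 391 × 0.1750
= 68.42
Speedup = 391/68.42
= 5.71×


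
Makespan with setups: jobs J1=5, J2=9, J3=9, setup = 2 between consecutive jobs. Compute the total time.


Makespan = Σ processing + (n-1) × setup
= (5 + 9 + 9) + (3-1)×2
= 23 + 4
= 27 time units


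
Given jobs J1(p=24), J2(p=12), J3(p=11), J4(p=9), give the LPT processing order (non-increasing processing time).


LPT: sort by longest processing time first
  J1: p=24
  J2: p=12
  J3: p=11
  J4: p=9
Order: J1 → J2 → J3 → J4


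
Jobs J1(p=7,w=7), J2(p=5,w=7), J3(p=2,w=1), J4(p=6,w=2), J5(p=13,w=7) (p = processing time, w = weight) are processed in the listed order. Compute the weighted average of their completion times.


Completion times:
  J1: C=7, w×C=7×7=49
  J2: C=12, w×C=7×12=84
  J3: C=14, w×C=1×14=14
  J4: C=20, w×C=2×20=40
  J5: C=33, w×C=7×33=231
Sum w×C = 418
Sum w = 24
Weighted avg = 418/24
= 17.42


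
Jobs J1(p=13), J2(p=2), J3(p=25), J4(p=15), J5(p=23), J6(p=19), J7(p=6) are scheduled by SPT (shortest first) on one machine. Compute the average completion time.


SPT order: J2 → J7 → J1 → J4 → J6 → J5 → J3
Completion times:
  J2: C=2
  J7: C=8
  J1: C=21
  J4: C=36
  J6: C=55
  J5: C=78
  J3: C=103
Sum = 303, n = 7
Mean flow = 303/7
= 43.29


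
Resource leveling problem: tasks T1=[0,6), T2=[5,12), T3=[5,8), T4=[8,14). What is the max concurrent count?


Check each time point for overlaps:
  t=5: 3 tasks active (T1, T2, T3)
Max concurrent = 3


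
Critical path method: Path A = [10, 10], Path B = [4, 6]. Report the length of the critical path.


Path A: 10 + 10 = 20
Path B: 4 + 6 = 10
Critical path = longest = max(20, 10)
= 20 (Path A)


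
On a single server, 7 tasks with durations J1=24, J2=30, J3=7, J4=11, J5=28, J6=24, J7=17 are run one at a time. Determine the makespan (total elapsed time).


Sequential makespan: sum all processing times
= 24 + 30 + 7 + 11 + 28 + 24 + 17
= 141 time units


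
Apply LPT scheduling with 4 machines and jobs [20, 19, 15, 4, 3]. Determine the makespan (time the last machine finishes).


Jobs (LPT sorted): [20, 19, 15, 4, 3]
Machines: 4
  J=20 → Machine 1 (load: 0+20=20)
  J=19 → Machine 2 (load: 0+19=19)
  J=15 → Machine 3 (load: 0+15=15)
  J=4 → Machine 4 (load: 0+4=4)
  J=3 → Machine 4 (load: 4+3=7)
Machine loads: [20, 19, 15, 7]
Makespan = max = 20 time units


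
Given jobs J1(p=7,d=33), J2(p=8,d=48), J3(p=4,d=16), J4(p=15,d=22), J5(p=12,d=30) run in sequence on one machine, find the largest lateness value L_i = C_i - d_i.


Lateness per job (L = C - d):
  J1: C=7, d=33, L=-26
  J2: C=15, d=48, L=-33
  J3: C=19, d=16, L=3
  J4: C=34, d=22, L=12
  J5: C=46, d=30, L=16
Lmax = max(-26, -33, 3, 12, 16)
= 16


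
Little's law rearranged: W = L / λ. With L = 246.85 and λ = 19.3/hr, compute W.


Little's law: L = λW → W = L / λ
= 246.85 / 19.3
= 12.79 hours


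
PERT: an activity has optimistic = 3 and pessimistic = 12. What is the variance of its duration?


σ² = ((p - o) / 6)² = (p - o)² / 36
= (12 - 3)² / 36
= 9² / 36
= 81 / 36
= 2.2500


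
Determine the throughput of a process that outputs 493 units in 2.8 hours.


Throughput = units / time
= 493 / 2.8
= 176.1 units/hour


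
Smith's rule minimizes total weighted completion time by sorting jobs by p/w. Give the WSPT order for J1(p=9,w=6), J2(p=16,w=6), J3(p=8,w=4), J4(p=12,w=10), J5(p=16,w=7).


WSPT (Smith's rule): sort by p/w ascending
  J4: p/w = 12/10 = 1.200
  J1: p/w = 9/6 = 1.500
  J3: p/w = 8/4 = 2.000
  J5: p/w = 16/7 = 2.286
  J2: p/w = 16/6 = 2.667
Order: J4 → J1 → J3 → J5 → J2


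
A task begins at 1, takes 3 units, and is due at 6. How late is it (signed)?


Completion = 1 + 3 = 4
Lateness = C - d = 4 - 6
= -2


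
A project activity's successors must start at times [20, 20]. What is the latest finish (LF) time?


LF = min of all successor start times
Successors start at: [20, 20]
LF = min(20, 20)
= 20


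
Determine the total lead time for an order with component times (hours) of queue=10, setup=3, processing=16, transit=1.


Lead time = queue + setup + processing + transit
= 10 + 3 + 16 + 1
= 30 hours


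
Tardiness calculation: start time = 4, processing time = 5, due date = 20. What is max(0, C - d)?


Completion = start + processing = 4 + 5 = 9
Tardiness = max(0, C - d) = max(0, 9 - 20)
= max(0, -11)
= 0


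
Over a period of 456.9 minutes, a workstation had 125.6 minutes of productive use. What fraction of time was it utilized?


Utilization = busy / total × 100
= 125.6 / 456.9 × 100
= 27.5%


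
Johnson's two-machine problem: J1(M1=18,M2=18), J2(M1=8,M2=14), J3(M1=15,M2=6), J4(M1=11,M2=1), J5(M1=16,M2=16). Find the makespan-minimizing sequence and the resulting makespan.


Johnson's rule:
Group 1 (M1≤M2, sort by M1): ['J2', 'J5', 'J1']
Group 2 (M1>M2, sort desc M2): ['J3', 'J4']
Sequence: J2 → J5 → J1 → J3 → J4
Makespan calculation:
  J2: M1 done=8, M2 done=22
  J5: M1 done=24, M2 done=40
  J1: M1 done=42, M2 done=60
  J3: M1 done=57, M2 done=66
  J4: M1 done=68, M2 done=69
= Sequence: J2 → J5 → J1 → J3 → J4, Makespan: 69


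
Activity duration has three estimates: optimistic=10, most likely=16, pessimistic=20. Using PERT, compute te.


te = (o + 4m + p) / 6
= (10 + 4×16 + 20) / 6
= (10 + 64 + 20) / 6
= 94 / 6
= 15.67


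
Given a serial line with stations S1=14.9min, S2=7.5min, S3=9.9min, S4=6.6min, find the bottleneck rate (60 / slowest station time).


Bottleneck = longest station time
Station times: [14.9, 7.5, 9.9, 6.6]
Max = 14.9 min
Rate = 60 / 14.9
= 4.03 units/hour (bottleneck: 14.9min)


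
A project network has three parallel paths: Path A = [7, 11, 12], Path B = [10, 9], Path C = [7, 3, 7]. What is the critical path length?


Path A: 7 + 11 + 12 = 30
Path B: 10 + 9 = 19
Path C: 7 + 3 + 7 = 17
Critical path = longest = max(30, 19, 17)
= 30 (Path A)


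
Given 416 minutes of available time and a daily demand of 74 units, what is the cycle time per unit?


Cycle time = available time / demand
= 416 / 74
= 5.62 min/unit


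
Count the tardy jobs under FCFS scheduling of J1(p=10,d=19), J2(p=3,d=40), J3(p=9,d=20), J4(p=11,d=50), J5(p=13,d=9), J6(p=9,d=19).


Completion vs due date:
  J1: C=10, d=19 → on time
  J2: C=13, d=40 → on time
  J3: C=22, d=20 → TARDY
  J4: C=33, d=50 → on time
  J5: C=46, d=9 → TARDY
  J6: C=55, d=19 → TARDY
Tardy jobs: J3, J5, J6
Count = 3


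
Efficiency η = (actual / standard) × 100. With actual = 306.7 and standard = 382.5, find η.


Efficiency = (actual / standard) × 100
= (306.7 / 382.5) × 100
= 80.2%


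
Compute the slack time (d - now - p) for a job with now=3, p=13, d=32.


Slack = due - current_time - processing
= 32 - 3 - 13
= 16


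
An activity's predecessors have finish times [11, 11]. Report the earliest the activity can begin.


ES = max of all predecessor completion times
Predecessors: [11, 11]
ES = max(11, 11)
= 11


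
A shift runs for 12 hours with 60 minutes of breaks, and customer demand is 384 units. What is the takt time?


Available = 12×60 - 60 = 660 min
Takt time = 660 / 384
= 1.72 min/unit


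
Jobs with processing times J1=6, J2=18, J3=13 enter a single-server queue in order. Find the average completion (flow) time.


Completion times:
  J1: completes at 6
  J2: completes at 24
  J3: completes at 37
Sum = 67
Average = 67/3
= 22.33


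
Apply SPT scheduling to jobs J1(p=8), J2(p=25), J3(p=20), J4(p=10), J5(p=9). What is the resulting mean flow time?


SPT order: J1 → J5 → J4 → J3 → J2
Completion times:
  J1: C=8
  J5: C=17
  J4: C=27
  J3: C=47
  J2: C=72
Sum = 171, n = 5
Mean flow = 171/5
= 34.20


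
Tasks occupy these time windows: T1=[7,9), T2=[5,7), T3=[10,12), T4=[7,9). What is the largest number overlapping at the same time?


Check each time point for overlaps:
  t=7: 2 tasks active (T1, T4)
Max concurrent = 2


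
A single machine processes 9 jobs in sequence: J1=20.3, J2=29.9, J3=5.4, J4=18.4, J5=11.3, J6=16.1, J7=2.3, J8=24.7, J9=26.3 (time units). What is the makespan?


Sequential makespan: sum all processing times
= 20.3 + 29.9 + 5.4 + 18.4 + 11.3 + 16.1 + 2.3 + 24.7 + 26.3
= 154.7 time units


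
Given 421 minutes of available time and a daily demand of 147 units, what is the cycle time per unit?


Cycle time = available time / demand
= 421 / 147
= 2.86 min/unit


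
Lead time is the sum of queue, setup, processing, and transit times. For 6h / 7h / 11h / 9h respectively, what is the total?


Lead time = queue + setup + processing + transit
= 6 + 7 + 11 + 9
= 33 hours


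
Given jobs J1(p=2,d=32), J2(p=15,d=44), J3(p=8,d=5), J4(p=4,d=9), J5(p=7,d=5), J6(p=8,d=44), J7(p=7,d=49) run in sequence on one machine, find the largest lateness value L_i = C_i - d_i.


Lateness per job (L = C - d):
  J1: C=2, d=32, L=-30
  J2: C=17, d=44, L=-27
  J3: C=25, d=5, L=20
  J4: C=29, d=9, L=20
  J5: C=36, d=5, L=31
  J6: C=44, d=44, L=0
  J7: C=51, d=49, L=2
Lmax = max(-30, -27, 20, 20, 31, 0, 2)
= 31


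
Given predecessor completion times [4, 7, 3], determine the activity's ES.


ES = max of all predecessor completion times
Predecessors: [4, 7, 3]
ES = max(4, 7, 3)
= 7


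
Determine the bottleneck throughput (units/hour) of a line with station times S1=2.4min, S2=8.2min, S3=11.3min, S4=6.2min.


Bottleneck = longest station time
Station times: [2.4, 8.2, 11.3, 6.2]
Max = 11.3 min
Rate = 60 / 11.3
= 5.31 units/hour (bottleneck: 11.3min)


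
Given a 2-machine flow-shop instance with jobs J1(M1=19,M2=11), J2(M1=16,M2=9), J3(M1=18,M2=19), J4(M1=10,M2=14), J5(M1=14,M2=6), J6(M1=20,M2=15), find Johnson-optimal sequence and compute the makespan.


Johnson's rule:
Group 1 (M1≤M2, sort by M1): ['J4', 'J3']
Group 2 (M1>M2, sort desc M2): ['J6', 'J1', 'J2', 'J5']
Sequence: J4 → J3 → J6 → J1 → J2 → J5
Makespan calculation:
  J4: M1 done=10, M2 done=24
  J3: M1 done=28, M2 done=47
  J6: M1 done=48, M2 done=63
  J1: M1 done=67, M2 done=78
  J2: M1 done=83, M2 done=92
  J5: M1 done=97, M2 done=103
= Sequence: J4 → J3 → J6 → J1 → J2 → J5, Makespan: 103


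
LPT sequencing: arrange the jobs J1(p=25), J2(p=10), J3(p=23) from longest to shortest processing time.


LPT: sort by longest processing time first
  J1: p=25
  J3: p=23
  J2: p=10
Order: J1 → J3 → J2


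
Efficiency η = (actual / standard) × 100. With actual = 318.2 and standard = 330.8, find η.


Efficiency = (actual / standard) × 100
= (318.2 / 330.8) × 100
= 96.2%


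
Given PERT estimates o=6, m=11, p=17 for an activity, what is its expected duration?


te = (o + 4m + p) / 6
= (6 + 4×11 + 17) / 6
= (6 + 44 + 17) / 6
= 67 / 6
= 11.17


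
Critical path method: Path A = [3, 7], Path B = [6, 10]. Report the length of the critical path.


Path A: 3 + 7 = 10
Path B: 6 + 10 = 16
Critical path = longest = max(10, 16)
= 16 (Path B)


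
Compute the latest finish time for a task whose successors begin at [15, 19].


LF = min of all successor start times
Successors start at: [15, 19]
LF = min(15, 19)
= 15


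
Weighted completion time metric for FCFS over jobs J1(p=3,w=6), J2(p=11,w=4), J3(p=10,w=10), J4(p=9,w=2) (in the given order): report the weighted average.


Completion times:
  J1: C=3, w×C=6×3=18
  J2: C=14, w×C=4×14=56
  J3: C=24, w×C=10×24=240
  J4: C=33, w×C=2×33=66
Sum w×C = 380
Sum w = 22
Weighted avg = 380/22
= 17.27


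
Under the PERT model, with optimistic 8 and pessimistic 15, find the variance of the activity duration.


σ² = ((p - o) / 6)² = (p - o)² / 36
= (15 - 8)² / 36
= 7² / 36
= 49 / 36
= 1.3611


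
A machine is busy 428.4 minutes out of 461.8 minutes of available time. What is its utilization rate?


Utilization = busy / total × 100
= 428.4 / 461.8 × 100
= 92.8%


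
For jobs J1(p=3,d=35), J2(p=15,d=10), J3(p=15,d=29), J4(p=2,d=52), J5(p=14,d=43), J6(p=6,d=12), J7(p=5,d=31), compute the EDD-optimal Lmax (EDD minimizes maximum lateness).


EDD order: J2 → J6 → J3 → J7 → J1 → J5 → J4
Completion and lateness:
  J2: C=15, d=10, L=15-10=5
  J6: C=21, d=12, L=21-12=9
  J3: C=36, d=29, L=36-29=7
  J7: C=41, d=31, L=41-31=10
  J1: C=44, d=35, L=44-35=9
  J5: C=58, d=43, L=58-43=15
  J4: C=60, d=52, L=60-52=8
Lmax = max(5, 9, 7, 10, 9, 15, 8)
= 15


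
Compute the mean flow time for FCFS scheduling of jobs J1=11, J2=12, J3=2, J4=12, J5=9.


Completion times:
  J1: completes at 11
  J2: completes at 23
  J3: completes at 25
  J4: completes at 37
  J5: completes at 46
Sum = 142
Average = 142/5
= 28.40


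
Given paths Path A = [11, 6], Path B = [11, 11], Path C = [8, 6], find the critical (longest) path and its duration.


Path A: 11 + 6 = 17
Path B: 11 + 11 = 22
Path C: 8 + 6 = 14
Critical path = longest = max(17, 22, 14)
= 22 (Path B)


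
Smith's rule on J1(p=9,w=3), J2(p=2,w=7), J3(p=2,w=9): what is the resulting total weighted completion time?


WSPT order (by p/w): J3 → J2 → J1
  J3: C=2, w·C=9×2=18
  J2: C=4, w·C=7×4=28
  J1: C=13, w·C=3×13=39
Σ w·C = 85
= 85


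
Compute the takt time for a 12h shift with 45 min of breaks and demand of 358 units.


Available = 12×60 - 45 = 675 min
Takt time = 675 / 358
= 1.89 min/unit


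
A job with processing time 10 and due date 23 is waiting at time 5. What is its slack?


Slack = due - current_time - processing
= 23 - 5 - 10
= 8


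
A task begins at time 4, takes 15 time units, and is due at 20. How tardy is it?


Completion = start + processing = 4 + 15 = 19
Tardiness = max(0, C - d) = max(0, 19 - 20)
= max(0, -1)
= 0


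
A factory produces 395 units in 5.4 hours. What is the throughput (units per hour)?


Throughput = units / time
= 395 / 5.4
= 73.1 units/hour


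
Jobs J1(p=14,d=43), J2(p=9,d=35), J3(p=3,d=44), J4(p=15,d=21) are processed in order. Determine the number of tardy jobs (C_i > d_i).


Completion vs due date:
  J1: C=14, d=43 → on time
  J2: C=23, d=35 → on time
  J3: C=26, d=44 → on time
  J4: C=41, d=21 → TARDY
Tardy jobs: J4
Count = 1


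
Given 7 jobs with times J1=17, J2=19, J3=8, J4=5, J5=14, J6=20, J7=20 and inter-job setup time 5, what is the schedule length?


Makespan = Σ processing + (n-1) × setup
= (17 + 19 + 8 + 5 + 14 + 20 + 20) + (7-1)×5
= 103 + 30
= 133 time units


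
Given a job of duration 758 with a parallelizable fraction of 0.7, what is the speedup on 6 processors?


Amdahl's law: T_p = T × ((1-p) + p/N)
= 758 × ((1-0.7) + 0.7/6)
= 758 × (0.30 + 0.1167)
= 758 × 0.4167
= 315.83
Speedup = 758/315.83
= 2.40×


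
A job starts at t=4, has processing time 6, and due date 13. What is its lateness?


Completion = 4 + 6 = 10
Lateness = C - d = 10 - 13
= -3


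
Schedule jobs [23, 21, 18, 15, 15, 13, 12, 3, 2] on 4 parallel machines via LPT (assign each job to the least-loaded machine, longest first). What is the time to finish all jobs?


Jobs (LPT sorted): [23, 21, 18, 15, 15, 13, 12, 3, 2]
Machines: 4
  J=23 → Machine 1 (load: 0+23=23)
  J=21 → Machine 2 (load: 0+21=21)
  J=18 → Machine 3 (load: 0+18=18)
  J=15 → Machine 4 (load: 0+15=15)
  J=15 → Machine 4 (load: 15+15=30)
  J=13 → Machine 3 (load: 18+13=31)
  J=12 → Machine 2 (load: 21+12=33)
  J=3 → Machine 1 (load: 23+3=26)
  J=2 → Machine 1 (load: 26+2=28)
Machine loads: [28, 33, 31, 30]
Makespan = max = 33 time units


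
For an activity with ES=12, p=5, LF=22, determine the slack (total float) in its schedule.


EF = ES + duration = 12 + 5 = 17
LS = LF - duration = 22 - 5 = 17
Total Float = LF - EF = 22 - 17
(or LS - ES = 17 - 12)
= 5


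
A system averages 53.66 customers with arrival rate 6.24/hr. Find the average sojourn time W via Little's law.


Little's law: L = λW → W = L / λ
= 53.66 / 6.24
= 8.60 hours


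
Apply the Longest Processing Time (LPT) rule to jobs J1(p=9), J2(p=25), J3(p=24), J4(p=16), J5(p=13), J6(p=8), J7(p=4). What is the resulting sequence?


LPT: sort by longest processing time first
  J2: p=25
  J3: p=24
  J4: p=16
  J5: p=13
  J1: p=9
  J6: p=8
  J7: p=4
Order: J2 → J3 → J4 → J5 → J1 → J6 → J7


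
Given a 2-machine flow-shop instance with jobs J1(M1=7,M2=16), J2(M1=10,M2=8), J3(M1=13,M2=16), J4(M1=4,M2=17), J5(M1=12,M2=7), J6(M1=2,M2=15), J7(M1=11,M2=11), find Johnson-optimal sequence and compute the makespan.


Johnson's rule:
Group 1 (M1≤M2, sort by M1): ['J6', 'J4', 'J1', 'J7', 'J3']
Group 2 (M1>M2, sort desc M2): ['J2', 'J5']
Sequence: J6 → J4 → J1 → J7 → J3 → J2 → J5
Makespan calculation:
  J6: M1 done=2, M2 done=17
  J4: M1 done=6, M2 done=34
  J1: M1 done=13, M2 done=50
  J7: M1 done=24, M2 done=61
  J3: M1 done=37, M2 done=77
  J2: M1 done=47, M2 done=85
  J5: M1 done=59, M2 done=92
= Sequence: J6 → J4 → J1 → J7 → J3 → J2 → J5, Makespan: 92


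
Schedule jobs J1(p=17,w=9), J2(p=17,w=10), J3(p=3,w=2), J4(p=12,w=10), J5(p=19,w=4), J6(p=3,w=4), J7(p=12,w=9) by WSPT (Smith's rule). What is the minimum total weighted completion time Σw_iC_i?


WSPT order (by p/w): J6 → J4 → J7 → J3 → J2 → J1 → J5
  J6: C=3, w·C=4×3=12
  J4: C=15, w·C=10×15=150
  J7: C=27, w·C=9×27=243
  J3: C=30, w·C=2×30=60
  J2: C=47, w·C=10×47=470
  J1: C=64, w·C=9×64=576
  J5: C=83, w·C=4×83=332
Σ w·C = 1843
= 1843


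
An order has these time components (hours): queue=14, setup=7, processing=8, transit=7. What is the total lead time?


Lead time = queue + setup + processing + transit
= 14 + 7 + 8 + 7
= 36 hours


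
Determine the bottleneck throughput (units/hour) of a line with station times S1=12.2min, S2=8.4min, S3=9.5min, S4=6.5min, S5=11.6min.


Bottleneck = longest station time
Station times: [12.2, 8.4, 9.5, 6.5, 11.6]
Max = 12.2 min
Rate = 60 / 12.2
= 4.92 units/hour (bottleneck: 12.2min)


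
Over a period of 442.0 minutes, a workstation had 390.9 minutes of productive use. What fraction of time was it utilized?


Utilization = busy / total × 100
= 390.9 / 442.0 × 100
= 88.4%


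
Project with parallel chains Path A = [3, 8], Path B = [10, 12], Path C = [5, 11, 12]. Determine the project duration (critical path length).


Path A: 3 + 8 = 11
Path B: 10 + 12 = 22
Path C: 5 + 11 + 12 = 28
Critical path = longest = max(11, 22, 28)
= 28 (Path C)


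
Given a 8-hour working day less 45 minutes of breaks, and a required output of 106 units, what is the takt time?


Available = 8×60 - 45 = 435 min
Takt time = 435 / 106
= 4.10 min/unit


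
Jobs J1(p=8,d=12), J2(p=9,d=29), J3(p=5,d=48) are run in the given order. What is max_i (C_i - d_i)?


Lateness per job (L = C - d):
  J1: C=8, d=12, L=-4
  J2: C=17, d=29, L=-12
  J3: C=22, d=48, L=-26
Lmax = max(-4, -12, -26)
= -4


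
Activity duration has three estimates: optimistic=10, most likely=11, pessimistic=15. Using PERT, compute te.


te = (o + 4m + p) / 6
= (10 + 4×11 + 15) / 6
= (10 + 44 + 15) / 6
= 69 / 6
= 11.50


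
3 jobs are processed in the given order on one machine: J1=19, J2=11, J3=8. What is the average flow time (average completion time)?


Completion times:
  J1: completes at 19
  J2: completes at 30
  J3: completes at 38
Sum = 87
Average = 87/3
= 29.00


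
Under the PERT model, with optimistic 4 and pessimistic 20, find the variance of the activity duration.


σ² = ((p - o) / 6)² = (p - o)² / 36
= (20 - 4)² / 36
= 16² / 36
= 256 / 36
= 7.1111


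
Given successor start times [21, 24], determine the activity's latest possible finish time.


LF = min of all successor start times
Successors start at: [21, 24]
LF = min(21, 24)
= 21


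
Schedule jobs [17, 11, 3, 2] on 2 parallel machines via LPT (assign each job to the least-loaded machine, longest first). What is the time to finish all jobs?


Jobs (LPT sorted): [17, 11, 3, 2]
Machines: 2
  J=17 → Machine 1 (load: 0+17=17)
  J=11 → Machine 2 (load: 0+11=11)
  J=3 → Machine 2 (load: 11+3=14)
  J=2 → Machine 2 (load: 14+2=16)
Machine loads: [17, 16]
Makespan = max = 17 time units


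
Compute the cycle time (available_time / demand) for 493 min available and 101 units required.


Cycle time = available time / demand
= 493 / 101
= 4.88 min/unit


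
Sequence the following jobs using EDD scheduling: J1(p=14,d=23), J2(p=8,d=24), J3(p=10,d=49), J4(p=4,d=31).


EDD: sort by earliest due date
  J1: d=23, p=14
  J2: d=24, p=8
  J4: d=31, p=4
  J3: d=49, p=10
Order: J1 → J2 → J4 → J3


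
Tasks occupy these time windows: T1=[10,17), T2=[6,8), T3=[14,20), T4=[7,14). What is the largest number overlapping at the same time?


Check each time point for overlaps:
  t=7: 2 tasks active (T2, T4)
Max concurrent = 2


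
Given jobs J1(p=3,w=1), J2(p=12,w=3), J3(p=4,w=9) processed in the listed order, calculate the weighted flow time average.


Completion times:
  J1: C=3, w×C=1×3=3
  J2: C=15, w×C=3×15=45
  J3: C=19, w×C=9×19=171
Sum w×C = 219
Sum w = 13
Weighted avg = 219/13
= 16.85


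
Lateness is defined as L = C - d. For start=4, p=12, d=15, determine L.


Completion = 4 + 12 = 16
Lateness = C - d = 16 - 15
= 1


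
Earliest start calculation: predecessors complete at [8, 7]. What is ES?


ES = max of all predecessor completion times
Predecessors: [8, 7]
ES = max(8, 7)
= 8


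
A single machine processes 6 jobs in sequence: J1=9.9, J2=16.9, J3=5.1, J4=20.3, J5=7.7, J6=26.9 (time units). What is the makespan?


Sequential makespan: sum all processing times
= 9.9 + 16.9 + 5.1 + 20.3 + 7.7 + 26.9
= 86.8 time units


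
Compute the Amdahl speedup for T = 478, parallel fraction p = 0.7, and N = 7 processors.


Amdahl's law: T_p = T × ((1-p) + p/N)
= 478 × ((1-0.7) + 0.7/7)
= 478 × (0.30 + 0.1000)
= 478 × 0.4000
= 191.20
Speedup = 478/191.20
= 2.50×


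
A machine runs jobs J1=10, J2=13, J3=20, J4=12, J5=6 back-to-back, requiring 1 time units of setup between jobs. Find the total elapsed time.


Makespan = Σ processing + (n-1) × setup
= (10 + 13 + 20 + 12 + 6) + (5-1)×1
= 61 + 4
= 65 time units


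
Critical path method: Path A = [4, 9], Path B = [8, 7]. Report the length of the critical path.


Path A: 4 + 9 = 13
Path B: 8 + 7 = 15
Critical path = longest = max(13, 15)
= 15 (Path B)


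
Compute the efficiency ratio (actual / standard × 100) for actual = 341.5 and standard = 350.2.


Efficiency = (actual / standard) × 100
= (341.5 / 350.2) × 100
= 97.5%


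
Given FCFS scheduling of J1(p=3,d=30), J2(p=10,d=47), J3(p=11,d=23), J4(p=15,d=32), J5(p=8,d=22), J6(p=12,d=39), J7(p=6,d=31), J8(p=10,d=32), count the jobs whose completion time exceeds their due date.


Completion vs due date:
  J1: C=3, d=30 → on time
  J2: C=13, d=47 → on time
  J3: C=24, d=23 → TARDY
  J4: C=39, d=32 → TARDY
  J5: C=47, d=22 → TARDY
  J6: C=59, d=39 → TARDY
  J7: C=65, d=31 → TARDY
  J8: C=75, d=32 → TARDY
Tardy jobs: J3, J4, J5, J6, J7, J8
Count = 6


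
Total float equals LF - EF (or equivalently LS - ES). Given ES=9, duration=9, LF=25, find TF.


EF = ES + duration = 9 + 9 = 18
LS = LF - duration = 25 - 9 = 16
Total Float = LF - EF = 25 - 18
(or LS - ES = 16 - 9)
= 7


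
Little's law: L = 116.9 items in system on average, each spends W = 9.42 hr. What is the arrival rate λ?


Little's law: L = λW → λ = L / W
= 116.9 / 9.42
= 12.41 per hour


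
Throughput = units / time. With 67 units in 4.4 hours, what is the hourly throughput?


Throughput = units / time
= 67 / 4.4
= 15.2 units/hour


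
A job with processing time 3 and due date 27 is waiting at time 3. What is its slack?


Slack = due - current_time - processing
= 27 - 3 - 3
= 21


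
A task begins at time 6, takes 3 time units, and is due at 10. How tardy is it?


Completion = start + processing = 6 + 3 = 9
Tardiness = max(0, C - d) = max(0, 9 - 10)
= max(0, -1)
= 0


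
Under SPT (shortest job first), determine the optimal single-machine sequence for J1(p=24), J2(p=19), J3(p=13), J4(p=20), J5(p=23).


SPT: sort by shortest processing time
  J3: p=13
  J2: p=19
  J4: p=20
  J5: p=23
  J1: p=24
Order: J3 → J2 → J4 → J5 → J1


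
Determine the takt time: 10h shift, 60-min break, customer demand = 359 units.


Available = 10×60 - 60 = 540 min
Takt time = 540 / 359
= 1.50 min/unit


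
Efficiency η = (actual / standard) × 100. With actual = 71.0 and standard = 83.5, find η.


Efficiency = (actual / standard) × 100
= (71.0 / 83.5) × 100
= 85.0%


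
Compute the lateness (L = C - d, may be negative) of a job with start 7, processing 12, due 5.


Completion = 7 + 12 = 19
Lateness = C - d = 19 - 5
= 14


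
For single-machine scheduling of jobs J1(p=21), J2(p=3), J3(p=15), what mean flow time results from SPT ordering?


SPT order: J2 → J3 → J1
Completion times:
  J2: C=3
  J3: C=18
  J1: C=39
Sum = 60, n = 3
Mean flow = 60/3
= 20.00


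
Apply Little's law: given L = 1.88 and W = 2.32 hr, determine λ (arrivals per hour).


Little's law: L = λW → λ = L / W
= 1.88 / 2.32
= 0.81 per hour


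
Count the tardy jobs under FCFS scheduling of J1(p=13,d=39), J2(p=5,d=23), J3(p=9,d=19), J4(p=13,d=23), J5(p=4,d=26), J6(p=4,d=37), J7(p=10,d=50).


Completion vs due date:
  J1: C=13, d=39 → on time
  J2: C=18, d=23 → on time
  J3: C=27, d=19 → TARDY
  J4: C=40, d=23 → TARDY
  J5: C=44, d=26 → TARDY
  J6: C=48, d=37 → TARDY
  J7: C=58, d=50 → TARDY
Tardy jobs: J3, J4, J5, J6, J7
Count = 5


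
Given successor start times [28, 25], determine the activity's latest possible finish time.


LF = min of all successor start times
Successors start at: [28, 25]
LF = min(28, 25)
= 25


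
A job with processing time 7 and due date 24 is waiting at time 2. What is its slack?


Slack = due - current_time - processing
= 24 - 2 - 7
= 15


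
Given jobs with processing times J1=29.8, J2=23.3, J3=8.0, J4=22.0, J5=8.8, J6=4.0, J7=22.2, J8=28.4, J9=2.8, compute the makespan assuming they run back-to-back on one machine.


Sequential makespan: sum all processing times
= 29.8 + 23.3 + 8.0 + 22.0 + 8.8 + 4.0 + 22.2 + 28.4 + 2.8
= 149.3 time units


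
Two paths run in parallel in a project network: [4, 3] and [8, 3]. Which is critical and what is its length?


Path A: 4 + 3 = 7
Path B: 8 + 3 = 11
Critical path = longest = max(7, 11)
= 11 (Path B)


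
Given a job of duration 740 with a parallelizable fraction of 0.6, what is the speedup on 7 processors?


Amdahl's law: T_p = T × ((1-p) + p/N)
= 740 × ((1-0.6) + 0.6/7)
= 740 × (0.40 + 0.0857)
= 740 × 0.4857
= 359.43
Speedup = 740/359.43
= 2.06×


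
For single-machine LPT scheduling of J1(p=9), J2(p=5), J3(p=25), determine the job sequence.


LPT: sort by longest processing time first
  J3: p=25
  J1: p=9
  J2: p=5
Order: J3 → J1 → J2


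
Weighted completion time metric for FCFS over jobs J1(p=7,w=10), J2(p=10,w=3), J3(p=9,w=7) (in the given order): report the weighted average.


Completion times:
  J1: C=7, w×C=10×7=70
  J2: C=17, w×C=3×17=51
  J3: C=26, w×C=7×26=182
Sum w×C = 303
Sum w = 20
Weighted avg = 303/20
= 15.15


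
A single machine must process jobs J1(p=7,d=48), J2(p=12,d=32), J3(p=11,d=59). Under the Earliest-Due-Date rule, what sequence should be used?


EDD: sort by earliest due date
  J2: d=32, p=12
  J1: d=48, p=7
  J3: d=59, p=11
Order: J2 → J1 → J3


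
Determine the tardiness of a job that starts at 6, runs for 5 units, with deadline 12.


Completion = start + processing = 6 + 5 = 11
Tardiness = max(0, C - d) = max(0, 11 - 12)
= max(0, -1)
= 0


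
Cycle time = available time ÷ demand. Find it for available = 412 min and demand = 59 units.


Cycle time = available time / demand
= 412 / 59
= 6.98 min/unit


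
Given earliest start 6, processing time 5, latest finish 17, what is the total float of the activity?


EF = ES + duration = 6 + 5 = 11
LS = LF - duration = 17 - 5 = 12
Total Float = LF - EF = 17 - 11
(or LS - ES = 12 - 6)
= 6


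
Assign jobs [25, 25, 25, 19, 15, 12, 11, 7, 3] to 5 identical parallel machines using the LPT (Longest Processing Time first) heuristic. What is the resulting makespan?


Jobs (LPT sorted): [25, 25, 25, 19, 15, 12, 11, 7, 3]
Machines: 5
  J=25 → Machine 1 (load: 0+25=25)
  J=25 → Machine 2 (load: 0+25=25)
  J=25 → Machine 3 (load: 0+25=25)
  J=19 → Machine 4 (load: 0+19=19)
  J=15 → Machine 5 (load: 0+15=15)
  J=12 → Machine 5 (load: 15+12=27)
  J=11 → Machine 4 (load: 19+11=30)
  J=7 → Machine 1 (load: 25+7=32)
  J=3 → Machine 2 (load: 25+3=28)
Machine loads: [32, 28, 25, 30, 27]
Makespan = max = 32 time units


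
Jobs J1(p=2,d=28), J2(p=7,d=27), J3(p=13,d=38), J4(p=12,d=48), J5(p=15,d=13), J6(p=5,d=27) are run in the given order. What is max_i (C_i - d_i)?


Lateness per job (L = C - d):
  J1: C=2, d=28, L=-26
  J2: C=9, d=27, L=-18
  J3: C=22, d=38, L=-16
  J4: C=34, d=48, L=-14
  J5: C=49, d=13, L=36
  J6: C=54, d=27, L=27
Lmax = max(-26, -18, -16, -14, 36, 27)
= 36


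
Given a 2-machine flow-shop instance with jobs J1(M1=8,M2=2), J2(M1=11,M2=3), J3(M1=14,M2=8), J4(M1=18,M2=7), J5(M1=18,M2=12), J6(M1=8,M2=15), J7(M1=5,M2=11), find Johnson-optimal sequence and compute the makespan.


Johnson's rule:
Group 1 (M1≤M2, sort by M1): ['J7', 'J6']
Group 2 (M1>M2, sort desc M2): ['J5', 'J3', 'J4', 'J2', 'J1']
Sequence: J7 → J6 → J5 → J3 → J4 → J2 → J1
Makespan calculation:
  J7: M1 done=5, M2 done=16
  J6: M1 done=13, M2 done=31
  J5: M1 done=31, M2 done=43
  J3: M1 done=45, M2 done=53
  J4: M1 done=63, M2 done=70
  J2: M1 done=74, M2 done=77
  J1: M1 done=82, M2 done=84
= Sequence: J7 → J6 → J5 → J3 → J4 → J2 → J1, Makespan: 84


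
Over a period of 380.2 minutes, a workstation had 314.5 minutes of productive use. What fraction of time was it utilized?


Utilization = busy / total × 100
= 314.5 / 380.2 × 100
= 82.7%


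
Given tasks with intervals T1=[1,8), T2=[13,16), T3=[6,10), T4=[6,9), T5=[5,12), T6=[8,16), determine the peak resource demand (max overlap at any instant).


Check each time point for overlaps:
  t=6: 4 tasks active (T1, T3, T4, T5)
Max concurrent = 4


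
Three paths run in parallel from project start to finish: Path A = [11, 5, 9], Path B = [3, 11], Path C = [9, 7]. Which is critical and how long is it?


Path A: 11 + 5 + 9 = 25
Path B: 3 + 11 = 14
Path C: 9 + 7 = 16
Critical path = longest = max(25, 14, 16)
= 25 (Path A)


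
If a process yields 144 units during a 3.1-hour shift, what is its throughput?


Throughput = units / time
= 144 / 3.1
= 46.5 units/hour


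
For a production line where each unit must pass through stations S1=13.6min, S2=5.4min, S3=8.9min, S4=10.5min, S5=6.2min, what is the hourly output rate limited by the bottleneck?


Bottleneck = longest station time
Station times: [13.6, 5.4, 8.9, 10.5, 6.2]
Max = 13.6 min
Rate = 60 / 13.6
= 4.41 units/hour (bottleneck: 13.6min)


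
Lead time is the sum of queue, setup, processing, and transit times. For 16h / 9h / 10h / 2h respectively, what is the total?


Lead time = queue + setup + processing + transit
= 16 + 9 + 10 + 2
= 37 hours


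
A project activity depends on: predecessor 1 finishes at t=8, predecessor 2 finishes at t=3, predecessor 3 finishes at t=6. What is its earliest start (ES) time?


ES = max of all predecessor completion times
Predecessors: [8, 3, 6]
ES = max(8, 3, 6)
= 8
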